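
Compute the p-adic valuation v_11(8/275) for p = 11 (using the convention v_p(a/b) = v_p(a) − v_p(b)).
v_11(8/275) = -1

Factor powers of 11 from the numerator and denominator of the reduced fraction: 8 = 11^0 · 8 and 275 = 11^1 · 25. Apply v_p(a/b) = v_p(a) − v_p(b): v_11(8/275) = 0 − 1 = -1.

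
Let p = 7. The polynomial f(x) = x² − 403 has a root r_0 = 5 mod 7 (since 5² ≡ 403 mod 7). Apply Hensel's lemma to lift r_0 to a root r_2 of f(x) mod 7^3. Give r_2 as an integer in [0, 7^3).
r_2 = 33 (mod 343)

Hensel's recurrence: r_{i+1} = r_i − f(r_i)·(f′(r_i))^{-1} mod 7^{i+2}, with f′(x) = 2x. Iterate:
  r_0 = 5 (mod 7)
  r_1 = 33 (mod 49)
  r_2 = 33 (mod 343)
Final: r_2 = 33, and one checks f(r_2) ≡ 0 mod 7^3.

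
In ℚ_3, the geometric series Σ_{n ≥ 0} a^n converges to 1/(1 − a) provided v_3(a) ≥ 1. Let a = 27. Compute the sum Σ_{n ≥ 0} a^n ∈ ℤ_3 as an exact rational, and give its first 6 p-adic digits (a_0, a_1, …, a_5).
Σ a^n = 1/(1 − a) = -1/26;  first 6 digits = (1, 0, 0, 1, 0, 0)

v_3(a) = 3 ≥ 1, so the series converges in ℤ_3 to 1/(1 − a) = 1/(1 − 27) = -1/26. Expand this rational in ℤ_3: compute digits iteratively via d_i = x_i mod 3, x_{i+1} = (x_i − d_i)/3. The first 6 digits are (1, 0, 0, 1, 0, 0).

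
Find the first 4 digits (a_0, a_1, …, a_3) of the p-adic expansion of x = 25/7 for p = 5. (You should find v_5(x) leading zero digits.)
(a_0, …, a_3) = (0, 0, 3, 3)

v_5(25/7) = 2, so a_0 = ... = a_1 = 0. Factor out: x = 5^2 · u with u = 1/7 a unit in ℤ_5. Expand u iteratively via a_{v+i} = u_i mod 5, u_{i+1} = (u_i − a_{v+i})/5:
  u_0 = 1/7;  a_2 = 3;  u_1 = (u_0 − 3)/5 = -4/7
  u_1 = -4/7;  a_3 = 3;  u_2 = (u_1 − 3)/5 = -5/7
Digits: (0, 0, 3, 3).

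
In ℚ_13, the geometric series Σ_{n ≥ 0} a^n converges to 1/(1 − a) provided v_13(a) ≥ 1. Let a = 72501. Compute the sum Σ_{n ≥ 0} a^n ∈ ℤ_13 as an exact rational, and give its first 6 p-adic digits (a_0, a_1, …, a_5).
Σ a^n = 1/(1 − a) = -1/72500;  first 6 digits = (1, 0, 0, 7, 2, 0)

v_13(a) = 3 ≥ 1, so the series converges in ℤ_13 to 1/(1 − a) = 1/(1 − 72501) = -1/72500. Expand this rational in ℤ_13: compute digits iteratively via d_i = x_i mod 13, x_{i+1} = (x_i − d_i)/13. The first 6 digits are (1, 0, 0, 7, 2, 0).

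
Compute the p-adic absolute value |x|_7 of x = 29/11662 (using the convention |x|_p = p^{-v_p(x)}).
|29/11662|_7 = 343

Step 1 — compute v_7(x) by factoring powers of 7 out of the numerator and denominator: v_7(29/11662) = -3. Step 2 — apply |x|_p = p^{-v_p(x)} = 7^{3} = 343.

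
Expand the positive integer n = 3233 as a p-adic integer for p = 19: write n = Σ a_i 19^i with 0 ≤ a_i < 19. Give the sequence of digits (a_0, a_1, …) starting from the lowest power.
(a_0, a_1, …) = (3, 18, 8)

Repeated division by 19 gives the digits low-to-high: 3233 = 3 + 18·19^1 + 8·19^2. Digit sequence: (3, 18, 8).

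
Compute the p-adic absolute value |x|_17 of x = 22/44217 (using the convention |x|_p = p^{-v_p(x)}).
|22/44217|_17 = 4913

Step 1 — compute v_17(x) by factoring powers of 17 out of the numerator and denominator: v_17(22/44217) = -3. Step 2 — apply |x|_p = p^{-v_p(x)} = 17^{3} = 4913.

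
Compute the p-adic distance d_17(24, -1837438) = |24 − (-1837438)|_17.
d_17(24, -1837438) = 1/83521

Step 1 — x − y = 24 − (-1837438) = 1837462. Step 2 — v_17(1837462) = 4 (factor: 1837462 = (17^4 · 22); the sign does not affect v_p). Step 3 — |x − y|_17 = 17^{-4} = 1/83521.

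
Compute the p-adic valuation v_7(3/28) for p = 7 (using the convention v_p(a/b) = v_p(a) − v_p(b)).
v_7(3/28) = -1

Factor powers of 7 from the numerator and denominator of the reduced fraction: 3 = 7^0 · 3 and 28 = 7^1 · 4. Apply v_p(a/b) = v_p(a) − v_p(b): v_7(3/28) = 0 − 1 = -1.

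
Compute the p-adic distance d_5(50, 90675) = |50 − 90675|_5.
d_5(50, 90675) = 1/3125

Step 1 — x − y = 50 − 90675 = -90625. Step 2 — v_5(-90625) = 5 (factor: -90625 = −(5^5 · 29); the sign does not affect v_p). Step 3 — |x − y|_5 = 5^{-5} = 1/3125.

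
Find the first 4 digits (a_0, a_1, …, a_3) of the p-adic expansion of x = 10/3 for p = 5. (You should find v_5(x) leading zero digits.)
(a_0, …, a_3) = (0, 4, 1, 3)

v_5(10/3) = 1, so a_0 = ... = a_0 = 0. Factor out: x = 5^1 · u with u = 2/3 a unit in ℤ_5. Expand u iteratively via a_{v+i} = u_i mod 5, u_{i+1} = (u_i − a_{v+i})/5:
  u_0 = 2/3;  a_1 = 4;  u_1 = (u_0 − 4)/5 = -2/3
  u_1 = -2/3;  a_2 = 1;  u_2 = (u_1 − 1)/5 = -1/3
  u_2 = -1/3;  a_3 = 3;  u_3 = (u_2 − 3)/5 = -2/3
Digits: (0, 4, 1, 3).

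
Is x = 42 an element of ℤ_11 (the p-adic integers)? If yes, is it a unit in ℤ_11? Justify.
x ∈ ℤ_11^× (unit); v_11(x) = 0

ℤ_11 = {x ∈ ℚ_11 : v_11(x) ≥ 0} and ℤ_11^× = {x ∈ ℤ_11 : v_11(x) = 0}. Here v_11(42) = v_11(num) − v_11(den) = 0; compare against these criteria.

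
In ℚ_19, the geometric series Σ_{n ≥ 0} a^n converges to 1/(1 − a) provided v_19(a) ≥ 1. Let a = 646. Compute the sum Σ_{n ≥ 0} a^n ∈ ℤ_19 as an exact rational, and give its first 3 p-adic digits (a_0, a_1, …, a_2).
Σ a^n = 1/(1 − a) = -1/645;  first 3 digits = (1, 15, 17)

v_19(a) = 1 ≥ 1, so the series converges in ℤ_19 to 1/(1 − a) = 1/(1 − 646) = -1/645. Expand this rational in ℤ_19: compute digits iteratively via d_i = x_i mod 19, x_{i+1} = (x_i − d_i)/19. The first 3 digits are (1, 15, 17).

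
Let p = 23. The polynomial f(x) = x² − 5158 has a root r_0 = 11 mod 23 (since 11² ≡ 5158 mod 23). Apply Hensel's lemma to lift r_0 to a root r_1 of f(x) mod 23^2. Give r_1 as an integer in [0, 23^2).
r_1 = 264 (mod 529)

Hensel's recurrence: r_{i+1} = r_i − f(r_i)·(f′(r_i))^{-1} mod 23^{i+2}, with f′(x) = 2x. Iterate:
  r_0 = 11 (mod 23)
  r_1 = 264 (mod 529)
Final: r_1 = 264, and one checks f(r_1) ≡ 0 mod 23^2.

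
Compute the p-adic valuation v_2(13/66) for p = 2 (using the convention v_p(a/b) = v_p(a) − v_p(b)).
v_2(13/66) = -1

Factor powers of 2 from the numerator and denominator of the reduced fraction: 13 = 2^0 · 13 and 66 = 2^1 · 33. Apply v_p(a/b) = v_p(a) − v_p(b): v_2(13/66) = 0 − 1 = -1.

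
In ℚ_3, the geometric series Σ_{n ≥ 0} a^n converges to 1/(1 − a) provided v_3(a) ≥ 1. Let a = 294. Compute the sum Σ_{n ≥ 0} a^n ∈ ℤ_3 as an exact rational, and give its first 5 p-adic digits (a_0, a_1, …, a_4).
Σ a^n = 1/(1 − a) = -1/293;  first 5 digits = (1, 2, 0, 1, 0)

v_3(a) = 1 ≥ 1, so the series converges in ℤ_3 to 1/(1 − a) = 1/(1 − 294) = -1/293. Expand this rational in ℤ_3: compute digits iteratively via d_i = x_i mod 3, x_{i+1} = (x_i − d_i)/3. The first 5 digits are (1, 2, 0, 1, 0).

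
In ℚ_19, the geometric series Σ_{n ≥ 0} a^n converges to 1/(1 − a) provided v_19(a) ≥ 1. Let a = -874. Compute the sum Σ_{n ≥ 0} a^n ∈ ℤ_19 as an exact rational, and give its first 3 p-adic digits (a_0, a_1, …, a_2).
Σ a^n = 1/(1 − a) = 1/875;  first 3 digits = (1, 11, 4)

v_19(a) = 1 ≥ 1, so the series converges in ℤ_19 to 1/(1 − a) = 1/(1 − (-874)) = 1/875. Expand this rational in ℤ_19: compute digits iteratively via d_i = x_i mod 19, x_{i+1} = (x_i − d_i)/19. The first 3 digits are (1, 11, 4).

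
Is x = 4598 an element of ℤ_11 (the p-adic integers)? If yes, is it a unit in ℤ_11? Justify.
x ∈ ℤ_11 but not a unit; v_11(x) = 2 > 0

ℤ_11 = {x ∈ ℚ_11 : v_11(x) ≥ 0} and ℤ_11^× = {x ∈ ℤ_11 : v_11(x) = 0}. Here v_11(4598) = v_11(num) − v_11(den) = 2; compare against these criteria.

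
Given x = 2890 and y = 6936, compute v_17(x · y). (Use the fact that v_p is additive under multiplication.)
v_17(20045040) = 4

v_p(x) = 2 (factor: 2890 = 17^2 · 10); v_p(y) = 2 (factor: 6936 = 17^2 · 24). Additivity: v_p(xy) = v_p(x) + v_p(y) = 2 + 2 = 4. (Direct check: xy = 20045040 = 17^4 · (240).)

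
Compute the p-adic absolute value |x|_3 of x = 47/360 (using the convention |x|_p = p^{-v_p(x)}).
|47/360|_3 = 9

Step 1 — compute v_3(x) by factoring powers of 3 out of the numerator and denominator: v_3(47/360) = -2. Step 2 — apply |x|_p = p^{-v_p(x)} = 3^{2} = 9.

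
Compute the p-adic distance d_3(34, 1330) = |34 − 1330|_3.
d_3(34, 1330) = 1/81

Step 1 — x − y = 34 − 1330 = -1296. Step 2 — v_3(-1296) = 4 (factor: -1296 = −(3^4 · 16); the sign does not affect v_p). Step 3 — |x − y|_3 = 3^{-4} = 1/81.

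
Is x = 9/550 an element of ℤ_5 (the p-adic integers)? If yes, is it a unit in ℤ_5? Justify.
x ∉ ℤ_5 (v_5(x) = -2 < 0)

ℤ_5 = {x ∈ ℚ_5 : v_5(x) ≥ 0} and ℤ_5^× = {x ∈ ℤ_5 : v_5(x) = 0}. Here v_5(9/550) = v_5(num) − v_5(den) = -2; compare against these criteria.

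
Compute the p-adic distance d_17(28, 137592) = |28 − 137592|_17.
d_17(28, 137592) = 1/4913

Step 1 — x − y = 28 − 137592 = -137564. Step 2 — v_17(-137564) = 3 (factor: -137564 = −(17^3 · 28); the sign does not affect v_p). Step 3 — |x − y|_17 = 17^{-3} = 1/4913.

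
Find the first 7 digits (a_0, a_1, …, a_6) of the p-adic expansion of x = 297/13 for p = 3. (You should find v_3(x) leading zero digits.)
(a_0, …, a_6) = (0, 0, 0, 2, 1, 0, 1)

v_3(297/13) = 3, so a_0 = ... = a_2 = 0. Factor out: x = 3^3 · u with u = 11/13 a unit in ℤ_3. Expand u iteratively via a_{v+i} = u_i mod 3, u_{i+1} = (u_i − a_{v+i})/3:
  u_0 = 11/13;  a_3 = 2;  u_1 = (u_0 − 2)/3 = -5/13
  u_1 = -5/13;  a_4 = 1;  u_2 = (u_1 − 1)/3 = -6/13
  u_2 = -6/13;  a_5 = 0;  u_3 = (u_2 − 0)/3 = -2/13
  u_3 = -2/13;  a_6 = 1;  u_4 = (u_3 − 1)/3 = -5/13
Digits: (0, 0, 0, 2, 1, 0, 1).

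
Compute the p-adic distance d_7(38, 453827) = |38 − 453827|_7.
d_7(38, 453827) = 1/16807

Step 1 — x − y = 38 − 453827 = -453789. Step 2 — v_7(-453789) = 5 (factor: -453789 = −(7^5 · 27); the sign does not affect v_p). Step 3 — |x − y|_7 = 7^{-5} = 1/16807.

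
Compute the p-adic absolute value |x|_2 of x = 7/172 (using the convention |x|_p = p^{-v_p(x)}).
|7/172|_2 = 4

Step 1 — compute v_2(x) by factoring powers of 2 out of the numerator and denominator: v_2(7/172) = -2. Step 2 — apply |x|_p = p^{-v_p(x)} = 2^{2} = 4.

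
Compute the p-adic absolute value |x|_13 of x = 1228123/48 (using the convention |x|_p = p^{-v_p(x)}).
|1228123/48|_13 = 1/28561

Step 1 — compute v_13(x) by factoring powers of 13 out of the numerator and denominator: v_13(1228123/48) = 4. Step 2 — apply |x|_p = p^{-v_p(x)} = 13^{-4} = 1/28561.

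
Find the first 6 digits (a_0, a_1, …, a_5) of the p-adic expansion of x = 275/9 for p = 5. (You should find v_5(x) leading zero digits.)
(a_0, …, a_5) = (0, 0, 4, 0, 1, 2)

v_5(275/9) = 2, so a_0 = ... = a_1 = 0. Factor out: x = 5^2 · u with u = 11/9 a unit in ℤ_5. Expand u iteratively via a_{v+i} = u_i mod 5, u_{i+1} = (u_i − a_{v+i})/5:
  u_0 = 11/9;  a_2 = 4;  u_1 = (u_0 − 4)/5 = -5/9
  u_1 = -5/9;  a_3 = 0;  u_2 = (u_1 − 0)/5 = -1/9
  u_2 = -1/9;  a_4 = 1;  u_3 = (u_2 − 1)/5 = -2/9
  u_3 = -2/9;  a_5 = 2;  u_4 = (u_3 − 2)/5 = -4/9
Digits: (0, 0, 4, 0, 1, 2).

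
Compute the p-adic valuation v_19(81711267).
v_19(81711267) = 5

v_19(n) is the largest exponent k such that 19^k divides n. Factor out: 81711267 = 19^5 · 33. (Sign doesn't affect v_p.) So v_19(81711267) = 5.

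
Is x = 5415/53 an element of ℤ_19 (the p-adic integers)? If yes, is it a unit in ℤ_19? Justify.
x ∈ ℤ_19 but not a unit; v_19(x) = 2 > 0

ℤ_19 = {x ∈ ℚ_19 : v_19(x) ≥ 0} and ℤ_19^× = {x ∈ ℤ_19 : v_19(x) = 0}. Here v_19(5415/53) = v_19(num) − v_19(den) = 2; compare against these criteria.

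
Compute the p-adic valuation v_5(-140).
v_5(-140) = 1

v_5(n) is the largest exponent k such that 5^k divides n. Factor out: -140 = -5^1 · 28. (Sign doesn't affect v_p.) So v_5(-140) = 1.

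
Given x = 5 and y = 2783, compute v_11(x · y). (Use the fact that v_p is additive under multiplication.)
v_11(13915) = 2

v_p(x) = 0 (factor: 5 = 11^0 · 5); v_p(y) = 2 (factor: 2783 = 11^2 · 23). Additivity: v_p(xy) = v_p(x) + v_p(y) = 0 + 2 = 2. (Direct check: xy = 13915 = 11^2 · (115).)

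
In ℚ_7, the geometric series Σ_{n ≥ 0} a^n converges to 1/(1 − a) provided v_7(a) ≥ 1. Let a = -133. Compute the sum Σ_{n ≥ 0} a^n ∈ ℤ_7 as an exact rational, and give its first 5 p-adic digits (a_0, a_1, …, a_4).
Σ a^n = 1/(1 − a) = 1/134;  first 5 digits = (1, 2, 1, 3, 2)

v_7(a) = 1 ≥ 1, so the series converges in ℤ_7 to 1/(1 − a) = 1/(1 − (-133)) = 1/134. Expand this rational in ℤ_7: compute digits iteratively via d_i = x_i mod 7, x_{i+1} = (x_i − d_i)/7. The first 5 digits are (1, 2, 1, 3, 2).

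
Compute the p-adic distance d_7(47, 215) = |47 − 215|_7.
d_7(47, 215) = 1/7

Step 1 — x − y = 47 − 215 = -168. Step 2 — v_7(-168) = 1 (factor: -168 = −(7^1 · 24); the sign does not affect v_p). Step 3 — |x − y|_7 = 7^{-1} = 1/7.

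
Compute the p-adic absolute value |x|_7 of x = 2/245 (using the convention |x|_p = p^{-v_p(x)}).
|2/245|_7 = 49

Step 1 — compute v_7(x) by factoring powers of 7 out of the numerator and denominator: v_7(2/245) = -2. Step 2 — apply |x|_p = p^{-v_p(x)} = 7^{2} = 49.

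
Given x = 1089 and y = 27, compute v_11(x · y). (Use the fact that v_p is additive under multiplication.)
v_11(29403) = 2

v_p(x) = 2 (factor: 1089 = 11^2 · 9); v_p(y) = 0 (factor: 27 = 11^0 · 27). Additivity: v_p(xy) = v_p(x) + v_p(y) = 2 + 0 = 2. (Direct check: xy = 29403 = 11^2 · (243).)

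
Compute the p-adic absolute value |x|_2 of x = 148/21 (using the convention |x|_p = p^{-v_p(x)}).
|148/21|_2 = 1/4

Step 1 — compute v_2(x) by factoring powers of 2 out of the numerator and denominator: v_2(148/21) = 2. Step 2 — apply |x|_p = p^{-v_p(x)} = 2^{-2} = 1/4.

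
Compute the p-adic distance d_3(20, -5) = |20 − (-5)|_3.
d_3(20, -5) = 1

Step 1 — x − y = 20 − (-5) = 25. Step 2 — v_3(25) = 0 (factor: 25 = (3^0 · 25); the sign does not affect v_p). Step 3 — |x − y|_3 = 3^{0} = 1.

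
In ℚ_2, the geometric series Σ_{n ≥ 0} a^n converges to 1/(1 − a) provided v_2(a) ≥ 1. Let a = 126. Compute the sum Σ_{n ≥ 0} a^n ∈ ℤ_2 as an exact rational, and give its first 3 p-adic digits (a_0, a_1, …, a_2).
Σ a^n = 1/(1 − a) = -1/125;  first 3 digits = (1, 1, 0)

v_2(a) = 1 ≥ 1, so the series converges in ℤ_2 to 1/(1 − a) = 1/(1 − 126) = -1/125. Expand this rational in ℤ_2: compute digits iteratively via d_i = x_i mod 2, x_{i+1} = (x_i − d_i)/2. The first 3 digits are (1, 1, 0).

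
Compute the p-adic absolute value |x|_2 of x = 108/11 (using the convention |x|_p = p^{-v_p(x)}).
|108/11|_2 = 1/4

Step 1 — compute v_2(x) by factoring powers of 2 out of the numerator and denominator: v_2(108/11) = 2. Step 2 — apply |x|_p = p^{-v_p(x)} = 2^{-2} = 1/4.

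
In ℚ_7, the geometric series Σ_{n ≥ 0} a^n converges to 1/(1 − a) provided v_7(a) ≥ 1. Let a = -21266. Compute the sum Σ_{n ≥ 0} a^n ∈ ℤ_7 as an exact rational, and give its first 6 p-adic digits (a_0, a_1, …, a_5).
Σ a^n = 1/(1 − a) = 1/21267;  first 6 digits = (1, 0, 0, 1, 5, 5)

v_7(a) = 3 ≥ 1, so the series converges in ℤ_7 to 1/(1 − a) = 1/(1 − (-21266)) = 1/21267. Expand this rational in ℤ_7: compute digits iteratively via d_i = x_i mod 7, x_{i+1} = (x_i − d_i)/7. The first 6 digits are (1, 0, 0, 1, 5, 5).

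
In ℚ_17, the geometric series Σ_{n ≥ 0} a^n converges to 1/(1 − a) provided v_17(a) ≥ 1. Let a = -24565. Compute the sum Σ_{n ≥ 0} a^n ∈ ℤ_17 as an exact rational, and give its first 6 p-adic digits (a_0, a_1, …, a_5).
Σ a^n = 1/(1 − a) = 1/24566;  first 6 digits = (1, 0, 0, 12, 16, 16)

v_17(a) = 3 ≥ 1, so the series converges in ℤ_17 to 1/(1 − a) = 1/(1 − (-24565)) = 1/24566. Expand this rational in ℤ_17: compute digits iteratively via d_i = x_i mod 17, x_{i+1} = (x_i − d_i)/17. The first 6 digits are (1, 0, 0, 12, 16, 16).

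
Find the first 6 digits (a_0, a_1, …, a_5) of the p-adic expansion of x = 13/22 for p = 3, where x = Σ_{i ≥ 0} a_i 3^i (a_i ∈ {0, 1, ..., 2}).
(a_0, …, a_5) = (1, 0, 2, 0, 1, 0)

v_3(13/22) = 0 (numerator and denominator both coprime to 3), so x ∈ ℤ_3^×. Compute digits iteratively via a_i = x_i mod 3, x_{i+1} = (x_i − a_i)/3, with x_0 = x:
  x_0 = 13/22;  a_0 = 1;  x_1 = (x_0 − 1)/3 = -3/22
  x_1 = -3/22;  a_1 = 0;  x_2 = (x_1 − 0)/3 = -1/22
  x_2 = -1/22;  a_2 = 2;  x_3 = (x_2 − 2)/3 = -15/22
  x_3 = -15/22;  a_3 = 0;  x_4 = (x_3 − 0)/3 = -5/22
  x_4 = -5/22;  a_4 = 1;  x_5 = (x_4 − 1)/3 = -9/22
  x_5 = -9/22;  a_5 = 0;  x_6 = (x_5 − 0)/3 = -3/22
Digits: (1, 0, 2, 0, 1, 0).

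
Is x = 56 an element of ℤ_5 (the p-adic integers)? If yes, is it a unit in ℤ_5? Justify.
x ∈ ℤ_5^× (unit); v_5(x) = 0

ℤ_5 = {x ∈ ℚ_5 : v_5(x) ≥ 0} and ℤ_5^× = {x ∈ ℤ_5 : v_5(x) = 0}. Here v_5(56) = v_5(num) − v_5(den) = 0; compare against these criteria.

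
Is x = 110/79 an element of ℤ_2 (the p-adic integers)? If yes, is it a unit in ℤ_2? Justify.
x ∈ ℤ_2 but not a unit; v_2(x) = 1 > 0

ℤ_2 = {x ∈ ℚ_2 : v_2(x) ≥ 0} and ℤ_2^× = {x ∈ ℤ_2 : v_2(x) = 0}. Here v_2(110/79) = v_2(num) − v_2(den) = 1; compare against these criteria.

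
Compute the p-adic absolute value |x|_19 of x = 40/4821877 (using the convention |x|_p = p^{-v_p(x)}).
|40/4821877|_19 = 130321

Step 1 — compute v_19(x) by factoring powers of 19 out of the numerator and denominator: v_19(40/4821877) = -4. Step 2 — apply |x|_p = p^{-v_p(x)} = 19^{4} = 130321.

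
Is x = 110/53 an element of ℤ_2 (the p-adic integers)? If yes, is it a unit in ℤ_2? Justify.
x ∈ ℤ_2 but not a unit; v_2(x) = 1 > 0

ℤ_2 = {x ∈ ℚ_2 : v_2(x) ≥ 0} and ℤ_2^× = {x ∈ ℤ_2 : v_2(x) = 0}. Here v_2(110/53) = v_2(num) − v_2(den) = 1; compare against these criteria.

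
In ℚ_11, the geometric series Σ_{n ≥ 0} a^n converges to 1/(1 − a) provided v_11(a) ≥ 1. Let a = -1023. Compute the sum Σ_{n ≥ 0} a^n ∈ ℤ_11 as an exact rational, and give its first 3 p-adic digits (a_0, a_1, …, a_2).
Σ a^n = 1/(1 − a) = 1/1024;  first 3 digits = (1, 6, 5)

v_11(a) = 1 ≥ 1, so the series converges in ℤ_11 to 1/(1 − a) = 1/(1 − (-1023)) = 1/1024. Expand this rational in ℤ_11: compute digits iteratively via d_i = x_i mod 11, x_{i+1} = (x_i − d_i)/11. The first 3 digits are (1, 6, 5).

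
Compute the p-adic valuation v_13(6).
v_13(6) = 0

v_13(n) is the largest exponent k such that 13^k divides n. Factor out: 6 = 13^0 · 6. (Sign doesn't affect v_p.) So v_13(6) = 0.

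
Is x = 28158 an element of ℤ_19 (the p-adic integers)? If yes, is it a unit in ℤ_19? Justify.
x ∈ ℤ_19 but not a unit; v_19(x) = 2 > 0

ℤ_19 = {x ∈ ℚ_19 : v_19(x) ≥ 0} and ℤ_19^× = {x ∈ ℤ_19 : v_19(x) = 0}. Here v_19(28158) = v_19(num) − v_19(den) = 2; compare against these criteria.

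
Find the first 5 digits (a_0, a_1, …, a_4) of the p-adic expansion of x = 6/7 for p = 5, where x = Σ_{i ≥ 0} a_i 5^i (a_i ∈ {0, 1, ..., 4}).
(a_0, …, a_4) = (3, 1, 4, 2, 3)

v_5(6/7) = 0 (numerator and denominator both coprime to 5), so x ∈ ℤ_5^×. Compute digits iteratively via a_i = x_i mod 5, x_{i+1} = (x_i − a_i)/5, with x_0 = x:
  x_0 = 6/7;  a_0 = 3;  x_1 = (x_0 − 3)/5 = -3/7
  x_1 = -3/7;  a_1 = 1;  x_2 = (x_1 − 1)/5 = -2/7
  x_2 = -2/7;  a_2 = 4;  x_3 = (x_2 − 4)/5 = -6/7
  x_3 = -6/7;  a_3 = 2;  x_4 = (x_3 − 2)/5 = -4/7
  x_4 = -4/7;  a_4 = 3;  x_5 = (x_4 − 3)/5 = -5/7
Digits: (3, 1, 4, 2, 3).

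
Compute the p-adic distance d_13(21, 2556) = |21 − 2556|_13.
d_13(21, 2556) = 1/169

Step 1 — x − y = 21 − 2556 = -2535. Step 2 — v_13(-2535) = 2 (factor: -2535 = −(13^2 · 15); the sign does not affect v_p). Step 3 — |x − y|_13 = 13^{-2} = 1/169.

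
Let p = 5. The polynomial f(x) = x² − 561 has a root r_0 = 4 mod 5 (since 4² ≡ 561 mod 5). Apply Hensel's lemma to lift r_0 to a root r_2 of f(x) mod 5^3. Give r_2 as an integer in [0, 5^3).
r_2 = 44 (mod 125)

Hensel's recurrence: r_{i+1} = r_i − f(r_i)·(f′(r_i))^{-1} mod 5^{i+2}, with f′(x) = 2x. Iterate:
  r_0 = 4 (mod 5)
  r_1 = 19 (mod 25)
  r_2 = 44 (mod 125)
Final: r_2 = 44, and one checks f(r_2) ≡ 0 mod 5^3.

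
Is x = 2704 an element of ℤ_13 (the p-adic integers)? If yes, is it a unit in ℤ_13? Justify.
x ∈ ℤ_13 but not a unit; v_13(x) = 2 > 0

ℤ_13 = {x ∈ ℚ_13 : v_13(x) ≥ 0} and ℤ_13^× = {x ∈ ℤ_13 : v_13(x) = 0}. Here v_13(2704) = v_13(num) − v_13(den) = 2; compare against these criteria.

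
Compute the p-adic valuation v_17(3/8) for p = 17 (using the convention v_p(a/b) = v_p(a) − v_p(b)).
v_17(3/8) = 0

Factor powers of 17 from the numerator and denominator of the reduced fraction: 3 = 17^0 · 3 and 8 = 17^0 · 8. Apply v_p(a/b) = v_p(a) − v_p(b): v_17(3/8) = 0 − 0 = 0.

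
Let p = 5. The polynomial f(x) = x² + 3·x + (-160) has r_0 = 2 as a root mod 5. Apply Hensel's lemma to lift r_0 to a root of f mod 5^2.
r_1 = 2 (mod 25)

Hensel: r_{i+1} = r_i − f(r_i)·(f′(r_i))^{-1} mod 5^{i+2}, f′(x) = 2x + 3. Iterate:
  r_0 = 2 (mod 5)
  r_1 = 2 (mod 25)
Final: r = 2 satisfies f(r) ≡ 0 mod 5^2.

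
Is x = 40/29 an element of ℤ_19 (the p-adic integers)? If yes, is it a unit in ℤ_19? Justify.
x ∈ ℤ_19^× (unit); v_19(x) = 0

ℤ_19 = {x ∈ ℚ_19 : v_19(x) ≥ 0} and ℤ_19^× = {x ∈ ℤ_19 : v_19(x) = 0}. Here v_19(40/29) = v_19(num) − v_19(den) = 0; compare against these criteria.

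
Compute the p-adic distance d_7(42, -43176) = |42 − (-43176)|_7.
d_7(42, -43176) = 1/2401

Step 1 — x − y = 42 − (-43176) = 43218. Step 2 — v_7(43218) = 4 (factor: 43218 = (7^4 · 18); the sign does not affect v_p). Step 3 — |x − y|_7 = 7^{-4} = 1/2401.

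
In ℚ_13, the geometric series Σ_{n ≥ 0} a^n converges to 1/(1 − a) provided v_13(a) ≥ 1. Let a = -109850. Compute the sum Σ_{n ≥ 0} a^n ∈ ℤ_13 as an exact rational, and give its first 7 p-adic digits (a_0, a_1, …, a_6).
Σ a^n = 1/(1 − a) = 1/109851;  first 7 digits = (1, 0, 0, 2, 9, 12, 3)

v_13(a) = 3 ≥ 1, so the series converges in ℤ_13 to 1/(1 − a) = 1/(1 − (-109850)) = 1/109851. Expand this rational in ℤ_13: compute digits iteratively via d_i = x_i mod 13, x_{i+1} = (x_i − d_i)/13. The first 7 digits are (1, 0, 0, 2, 9, 12, 3).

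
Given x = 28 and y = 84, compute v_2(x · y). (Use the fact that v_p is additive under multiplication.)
v_2(2352) = 4

v_p(x) = 2 (factor: 28 = 2^2 · 7); v_p(y) = 2 (factor: 84 = 2^2 · 21). Additivity: v_p(xy) = v_p(x) + v_p(y) = 2 + 2 = 4. (Direct check: xy = 2352 = 2^4 · (147).)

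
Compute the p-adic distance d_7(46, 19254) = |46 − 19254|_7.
d_7(46, 19254) = 1/2401

Step 1 — x − y = 46 − 19254 = -19208. Step 2 — v_7(-19208) = 4 (factor: -19208 = −(7^4 · 8); the sign does not affect v_p). Step 3 — |x − y|_7 = 7^{-4} = 1/2401.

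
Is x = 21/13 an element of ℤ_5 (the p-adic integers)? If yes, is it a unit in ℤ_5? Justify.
x ∈ ℤ_5^× (unit); v_5(x) = 0

ℤ_5 = {x ∈ ℚ_5 : v_5(x) ≥ 0} and ℤ_5^× = {x ∈ ℤ_5 : v_5(x) = 0}. Here v_5(21/13) = v_5(num) − v_5(den) = 0; compare against these criteria.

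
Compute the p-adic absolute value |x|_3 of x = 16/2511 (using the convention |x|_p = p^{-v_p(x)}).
|16/2511|_3 = 81

Step 1 — compute v_3(x) by factoring powers of 3 out of the numerator and denominator: v_3(16/2511) = -4. Step 2 — apply |x|_p = p^{-v_p(x)} = 3^{4} = 81.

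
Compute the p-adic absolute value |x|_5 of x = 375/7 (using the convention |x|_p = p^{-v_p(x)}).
|375/7|_5 = 1/125

Step 1 — compute v_5(x) by factoring powers of 5 out of the numerator and denominator: v_5(375/7) = 3. Step 2 — apply |x|_p = p^{-v_p(x)} = 5^{-3} = 1/125.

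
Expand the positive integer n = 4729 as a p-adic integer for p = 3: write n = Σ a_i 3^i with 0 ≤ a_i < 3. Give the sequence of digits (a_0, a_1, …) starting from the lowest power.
(a_0, a_1, …) = (1, 1, 0, 1, 1, 1, 0, 2)

Repeated division by 3 gives the digits low-to-high: 4729 = 1 + 1·3^1 + 1·3^3 + 1·3^4 + 1·3^5 + 2·3^7. Digit sequence: (1, 1, 0, 1, 1, 1, 0, 2).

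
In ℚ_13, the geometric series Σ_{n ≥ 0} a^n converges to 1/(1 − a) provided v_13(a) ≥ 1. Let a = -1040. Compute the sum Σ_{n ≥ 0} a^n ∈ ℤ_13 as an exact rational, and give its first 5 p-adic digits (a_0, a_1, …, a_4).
Σ a^n = 1/(1 − a) = 1/1041;  first 5 digits = (1, 11, 10, 2, 7)

v_13(a) = 1 ≥ 1, so the series converges in ℤ_13 to 1/(1 − a) = 1/(1 − (-1040)) = 1/1041. Expand this rational in ℤ_13: compute digits iteratively via d_i = x_i mod 13, x_{i+1} = (x_i − d_i)/13. The first 5 digits are (1, 11, 10, 2, 7).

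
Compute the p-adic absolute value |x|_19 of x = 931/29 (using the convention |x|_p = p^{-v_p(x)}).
|931/29|_19 = 1/19

Step 1 — compute v_19(x) by factoring powers of 19 out of the numerator and denominator: v_19(931/29) = 1. Step 2 — apply |x|_p = p^{-v_p(x)} = 19^{-1} = 1/19.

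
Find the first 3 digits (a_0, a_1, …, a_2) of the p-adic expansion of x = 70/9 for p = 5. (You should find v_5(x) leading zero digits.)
(a_0, …, a_2) = (0, 1, 4)

v_5(70/9) = 1, so a_0 = ... = a_0 = 0. Factor out: x = 5^1 · u with u = 14/9 a unit in ℤ_5. Expand u iteratively via a_{v+i} = u_i mod 5, u_{i+1} = (u_i − a_{v+i})/5:
  u_0 = 14/9;  a_1 = 1;  u_1 = (u_0 − 1)/5 = 1/9
  u_1 = 1/9;  a_2 = 4;  u_2 = (u_1 − 4)/5 = -7/9
Digits: (0, 1, 4).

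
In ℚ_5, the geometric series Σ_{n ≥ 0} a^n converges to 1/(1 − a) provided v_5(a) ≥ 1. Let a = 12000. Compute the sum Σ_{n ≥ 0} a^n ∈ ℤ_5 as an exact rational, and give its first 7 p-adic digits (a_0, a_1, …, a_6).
Σ a^n = 1/(1 − a) = -1/11999;  first 7 digits = (1, 0, 0, 1, 4, 3, 1)

v_5(a) = 3 ≥ 1, so the series converges in ℤ_5 to 1/(1 − a) = 1/(1 − 12000) = -1/11999. Expand this rational in ℤ_5: compute digits iteratively via d_i = x_i mod 5, x_{i+1} = (x_i − d_i)/5. The first 7 digits are (1, 0, 0, 1, 4, 3, 1).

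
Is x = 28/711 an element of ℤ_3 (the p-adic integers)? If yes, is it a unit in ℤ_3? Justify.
x ∉ ℤ_3 (v_3(x) = -2 < 0)

ℤ_3 = {x ∈ ℚ_3 : v_3(x) ≥ 0} and ℤ_3^× = {x ∈ ℤ_3 : v_3(x) = 0}. Here v_3(28/711) = v_3(num) − v_3(den) = -2; compare against these criteria.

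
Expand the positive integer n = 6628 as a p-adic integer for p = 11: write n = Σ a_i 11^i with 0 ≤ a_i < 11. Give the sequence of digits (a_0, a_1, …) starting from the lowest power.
(a_0, a_1, …) = (6, 8, 10, 4)

Repeated division by 11 gives the digits low-to-high: 6628 = 6 + 8·11^1 + 10·11^2 + 4·11^3. Digit sequence: (6, 8, 10, 4).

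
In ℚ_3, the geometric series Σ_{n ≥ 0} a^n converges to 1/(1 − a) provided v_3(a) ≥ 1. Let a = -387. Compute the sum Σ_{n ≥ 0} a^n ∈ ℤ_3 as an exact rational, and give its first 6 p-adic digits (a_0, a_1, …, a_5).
Σ a^n = 1/(1 − a) = 1/388;  first 6 digits = (1, 0, 2, 0, 2, 2)

v_3(a) = 2 ≥ 1, so the series converges in ℤ_3 to 1/(1 − a) = 1/(1 − (-387)) = 1/388. Expand this rational in ℤ_3: compute digits iteratively via d_i = x_i mod 3, x_{i+1} = (x_i − d_i)/3. The first 6 digits are (1, 0, 2, 0, 2, 2).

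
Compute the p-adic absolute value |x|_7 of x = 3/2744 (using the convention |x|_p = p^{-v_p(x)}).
|3/2744|_7 = 343

Step 1 — compute v_7(x) by factoring powers of 7 out of the numerator and denominator: v_7(3/2744) = -3. Step 2 — apply |x|_p = p^{-v_p(x)} = 7^{3} = 343.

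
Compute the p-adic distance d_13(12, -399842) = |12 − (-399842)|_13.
d_13(12, -399842) = 1/28561

Step 1 — x − y = 12 − (-399842) = 399854. Step 2 — v_13(399854) = 4 (factor: 399854 = (13^4 · 14); the sign does not affect v_p). Step 3 — |x − y|_13 = 13^{-4} = 1/28561.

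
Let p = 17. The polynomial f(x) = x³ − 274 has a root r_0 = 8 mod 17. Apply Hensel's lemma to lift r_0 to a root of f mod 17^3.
r_2 = 4700 (mod 4913)

Hensel: r_{i+1} = r_i − f(r_i)/f′(r_i) mod 17^{i+2}, where f′(x) = 3x². Iterate:
  r_0 = 8 (mod 17)
  r_1 = 76 (mod 289)
  r_2 = 4700 (mod 4913)
Final: r = 4700 with f(r) ≡ 0 mod 17^3.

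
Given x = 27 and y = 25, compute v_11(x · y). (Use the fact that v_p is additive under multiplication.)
v_11(675) = 0

v_p(x) = 0 (factor: 27 = 11^0 · 27); v_p(y) = 0 (factor: 25 = 11^0 · 25). Additivity: v_p(xy) = v_p(x) + v_p(y) = 0 + 0 = 0. (Direct check: xy = 675 = 11^0 · (675).)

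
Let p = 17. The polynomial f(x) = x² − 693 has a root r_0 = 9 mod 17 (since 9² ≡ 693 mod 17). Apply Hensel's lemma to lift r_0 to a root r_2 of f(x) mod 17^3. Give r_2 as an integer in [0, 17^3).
r_2 = 3800 (mod 4913)

Hensel's recurrence: r_{i+1} = r_i − f(r_i)·(f′(r_i))^{-1} mod 17^{i+2}, with f′(x) = 2x. Iterate:
  r_0 = 9 (mod 17)
  r_1 = 43 (mod 289)
  r_2 = 3800 (mod 4913)
Final: r_2 = 3800, and one checks f(r_2) ≡ 0 mod 17^3.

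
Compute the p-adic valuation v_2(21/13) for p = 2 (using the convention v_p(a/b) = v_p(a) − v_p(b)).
v_2(21/13) = 0

Factor powers of 2 from the numerator and denominator of the reduced fraction: 21 = 2^0 · 21 and 13 = 2^0 · 13. Apply v_p(a/b) = v_p(a) − v_p(b): v_2(21/13) = 0 − 0 = 0.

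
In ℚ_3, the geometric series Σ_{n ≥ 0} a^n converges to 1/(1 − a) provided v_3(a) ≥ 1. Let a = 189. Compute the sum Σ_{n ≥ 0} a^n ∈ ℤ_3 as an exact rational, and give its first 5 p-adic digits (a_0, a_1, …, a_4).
Σ a^n = 1/(1 − a) = -1/188;  first 5 digits = (1, 0, 0, 1, 2)

v_3(a) = 3 ≥ 1, so the series converges in ℤ_3 to 1/(1 − a) = 1/(1 − 189) = -1/188. Expand this rational in ℤ_3: compute digits iteratively via d_i = x_i mod 3, x_{i+1} = (x_i − d_i)/3. The first 5 digits are (1, 0, 0, 1, 2).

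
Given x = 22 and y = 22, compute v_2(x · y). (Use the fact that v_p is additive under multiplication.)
v_2(484) = 2

v_p(x) = 1 (factor: 22 = 2^1 · 11); v_p(y) = 1 (factor: 22 = 2^1 · 11). Additivity: v_p(xy) = v_p(x) + v_p(y) = 1 + 1 = 2. (Direct check: xy = 484 = 2^2 · (121).)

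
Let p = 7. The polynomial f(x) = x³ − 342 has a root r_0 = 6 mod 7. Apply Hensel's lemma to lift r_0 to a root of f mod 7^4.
r_3 = 1714 (mod 2401)

Hensel: r_{i+1} = r_i − f(r_i)/f′(r_i) mod 7^{i+2}, where f′(x) = 3x². Iterate:
  r_0 = 6 (mod 7)
  r_1 = 48 (mod 49)
  r_2 = 342 (mod 343)
  r_3 = 1714 (mod 2401)
Final: r = 1714 with f(r) ≡ 0 mod 7^4.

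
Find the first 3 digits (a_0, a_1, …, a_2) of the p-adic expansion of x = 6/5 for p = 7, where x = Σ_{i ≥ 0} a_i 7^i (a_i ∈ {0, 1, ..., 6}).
(a_0, …, a_2) = (4, 1, 4)

v_7(6/5) = 0 (numerator and denominator both coprime to 7), so x ∈ ℤ_7^×. Compute digits iteratively via a_i = x_i mod 7, x_{i+1} = (x_i − a_i)/7, with x_0 = x:
  x_0 = 6/5;  a_0 = 4;  x_1 = (x_0 − 4)/7 = -2/5
  x_1 = -2/5;  a_1 = 1;  x_2 = (x_1 − 1)/7 = -1/5
  x_2 = -1/5;  a_2 = 4;  x_3 = (x_2 − 4)/7 = -3/5
Digits: (4, 1, 4).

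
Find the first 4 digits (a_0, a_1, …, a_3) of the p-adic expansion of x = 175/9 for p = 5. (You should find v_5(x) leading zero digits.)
(a_0, …, a_3) = (0, 0, 3, 4)

v_5(175/9) = 2, so a_0 = ... = a_1 = 0. Factor out: x = 5^2 · u with u = 7/9 a unit in ℤ_5. Expand u iteratively via a_{v+i} = u_i mod 5, u_{i+1} = (u_i − a_{v+i})/5:
  u_0 = 7/9;  a_2 = 3;  u_1 = (u_0 − 3)/5 = -4/9
  u_1 = -4/9;  a_3 = 4;  u_2 = (u_1 − 4)/5 = -8/9
Digits: (0, 0, 3, 4).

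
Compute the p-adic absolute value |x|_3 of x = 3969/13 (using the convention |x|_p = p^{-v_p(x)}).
|3969/13|_3 = 1/81

Step 1 — compute v_3(x) by factoring powers of 3 out of the numerator and denominator: v_3(3969/13) = 4. Step 2 — apply |x|_p = p^{-v_p(x)} = 3^{-4} = 1/81.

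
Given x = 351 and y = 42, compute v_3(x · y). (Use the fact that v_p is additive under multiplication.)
v_3(14742) = 4

v_p(x) = 3 (factor: 351 = 3^3 · 13); v_p(y) = 1 (factor: 42 = 3^1 · 14). Additivity: v_p(xy) = v_p(x) + v_p(y) = 3 + 1 = 4. (Direct check: xy = 14742 = 3^4 · (182).)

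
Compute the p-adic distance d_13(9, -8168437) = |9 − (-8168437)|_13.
d_13(9, -8168437) = 1/371293

Step 1 — x − y = 9 − (-8168437) = 8168446. Step 2 — v_13(8168446) = 5 (factor: 8168446 = (13^5 · 22); the sign does not affect v_p). Step 3 — |x − y|_13 = 13^{-5} = 1/371293.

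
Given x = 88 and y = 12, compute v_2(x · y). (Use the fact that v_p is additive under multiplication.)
v_2(1056) = 5

v_p(x) = 3 (factor: 88 = 2^3 · 11); v_p(y) = 2 (factor: 12 = 2^2 · 3). Additivity: v_p(xy) = v_p(x) + v_p(y) = 3 + 2 = 5. (Direct check: xy = 1056 = 2^5 · (33).)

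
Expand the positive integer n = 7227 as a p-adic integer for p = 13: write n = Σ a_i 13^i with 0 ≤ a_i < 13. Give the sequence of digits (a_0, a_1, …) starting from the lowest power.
(a_0, a_1, …) = (12, 9, 3, 3)

Repeated division by 13 gives the digits low-to-high: 7227 = 12 + 9·13^1 + 3·13^2 + 3·13^3. Digit sequence: (12, 9, 3, 3).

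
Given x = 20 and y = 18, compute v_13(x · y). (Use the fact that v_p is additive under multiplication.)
v_13(360) = 0

v_p(x) = 0 (factor: 20 = 13^0 · 20); v_p(y) = 0 (factor: 18 = 13^0 · 18). Additivity: v_p(xy) = v_p(x) + v_p(y) = 0 + 0 = 0. (Direct check: xy = 360 = 13^0 · (360).)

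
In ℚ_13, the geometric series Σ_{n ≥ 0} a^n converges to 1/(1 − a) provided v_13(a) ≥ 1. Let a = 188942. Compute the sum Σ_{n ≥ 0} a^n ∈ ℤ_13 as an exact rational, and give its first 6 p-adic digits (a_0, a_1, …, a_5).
Σ a^n = 1/(1 − a) = -1/188941;  first 6 digits = (1, 0, 0, 8, 6, 0)

v_13(a) = 3 ≥ 1, so the series converges in ℤ_13 to 1/(1 − a) = 1/(1 − 188942) = -1/188941. Expand this rational in ℤ_13: compute digits iteratively via d_i = x_i mod 13, x_{i+1} = (x_i − d_i)/13. The first 6 digits are (1, 0, 0, 8, 6, 0).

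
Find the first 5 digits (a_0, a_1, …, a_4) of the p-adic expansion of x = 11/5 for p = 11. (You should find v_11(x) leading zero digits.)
(a_0, …, a_4) = (0, 9, 8, 8, 8)

v_11(11/5) = 1, so a_0 = ... = a_0 = 0. Factor out: x = 11^1 · u with u = 1/5 a unit in ℤ_11. Expand u iteratively via a_{v+i} = u_i mod 11, u_{i+1} = (u_i − a_{v+i})/11:
  u_0 = 1/5;  a_1 = 9;  u_1 = (u_0 − 9)/11 = -4/5
  u_1 = -4/5;  a_2 = 8;  u_2 = (u_1 − 8)/11 = -4/5
  u_2 = -4/5;  a_3 = 8;  u_3 = (u_2 − 8)/11 = -4/5
  u_3 = -4/5;  a_4 = 8;  u_4 = (u_3 − 8)/11 = -4/5
Digits: (0, 9, 8, 8, 8).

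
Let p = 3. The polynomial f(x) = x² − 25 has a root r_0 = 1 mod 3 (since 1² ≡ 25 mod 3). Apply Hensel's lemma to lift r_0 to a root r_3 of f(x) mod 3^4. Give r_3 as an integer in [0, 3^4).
r_3 = 76 (mod 81)

Hensel's recurrence: r_{i+1} = r_i − f(r_i)·(f′(r_i))^{-1} mod 3^{i+2}, with f′(x) = 2x. Iterate:
  r_0 = 1 (mod 3)
  r_1 = 4 (mod 9)
  r_2 = 22 (mod 27)
  r_3 = 76 (mod 81)
Final: r_3 = 76, and one checks f(r_3) ≡ 0 mod 3^4.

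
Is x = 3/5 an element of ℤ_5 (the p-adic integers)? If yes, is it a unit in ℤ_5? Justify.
x ∉ ℤ_5 (v_5(x) = -1 < 0)

ℤ_5 = {x ∈ ℚ_5 : v_5(x) ≥ 0} and ℤ_5^× = {x ∈ ℤ_5 : v_5(x) = 0}. Here v_5(3/5) = v_5(num) − v_5(den) = -1; compare against these criteria.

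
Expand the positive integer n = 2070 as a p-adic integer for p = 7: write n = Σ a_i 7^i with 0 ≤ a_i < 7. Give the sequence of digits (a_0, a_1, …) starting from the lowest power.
(a_0, a_1, …) = (5, 1, 0, 6)

Repeated division by 7 gives the digits low-to-high: 2070 = 5 + 1·7^1 + 6·7^3. Digit sequence: (5, 1, 0, 6).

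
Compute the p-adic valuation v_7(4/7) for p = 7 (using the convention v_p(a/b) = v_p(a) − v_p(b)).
v_7(4/7) = -1

Factor powers of 7 from the numerator and denominator of the reduced fraction: 4 = 7^0 · 4 and 7 = 7^1 · 1. Apply v_p(a/b) = v_p(a) − v_p(b): v_7(4/7) = 0 − 1 = -1.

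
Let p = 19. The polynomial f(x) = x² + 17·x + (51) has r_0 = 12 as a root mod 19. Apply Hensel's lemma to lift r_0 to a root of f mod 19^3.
r_2 = 240 (mod 6859)

Hensel: r_{i+1} = r_i − f(r_i)·(f′(r_i))^{-1} mod 19^{i+2}, f′(x) = 2x + 17. Iterate:
  r_0 = 12 (mod 19)
  r_1 = 240 (mod 361)
  r_2 = 240 (mod 6859)
Final: r = 240 satisfies f(r) ≡ 0 mod 19^3.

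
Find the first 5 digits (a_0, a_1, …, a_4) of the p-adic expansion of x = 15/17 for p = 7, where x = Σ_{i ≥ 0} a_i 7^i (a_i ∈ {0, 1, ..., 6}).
(a_0, …, a_4) = (5, 6, 4, 3, 4)

v_7(15/17) = 0 (numerator and denominator both coprime to 7), so x ∈ ℤ_7^×. Compute digits iteratively via a_i = x_i mod 7, x_{i+1} = (x_i − a_i)/7, with x_0 = x:
  x_0 = 15/17;  a_0 = 5;  x_1 = (x_0 − 5)/7 = -10/17
  x_1 = -10/17;  a_1 = 6;  x_2 = (x_1 − 6)/7 = -16/17
  x_2 = -16/17;  a_2 = 4;  x_3 = (x_2 − 4)/7 = -12/17
  x_3 = -12/17;  a_3 = 3;  x_4 = (x_3 − 3)/7 = -9/17
  x_4 = -9/17;  a_4 = 4;  x_5 = (x_4 − 4)/7 = -11/17
Digits: (5, 6, 4, 3, 4).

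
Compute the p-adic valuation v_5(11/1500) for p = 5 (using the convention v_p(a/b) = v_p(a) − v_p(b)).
v_5(11/1500) = -3

Factor powers of 5 from the numerator and denominator of the reduced fraction: 11 = 5^0 · 11 and 1500 = 5^3 · 12. Apply v_p(a/b) = v_p(a) − v_p(b): v_5(11/1500) = 0 − 3 = -3.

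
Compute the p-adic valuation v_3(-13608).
v_3(-13608) = 5

v_3(n) is the largest exponent k such that 3^k divides n. Factor out: -13608 = -3^5 · 56. (Sign doesn't affect v_p.) So v_3(-13608) = 5.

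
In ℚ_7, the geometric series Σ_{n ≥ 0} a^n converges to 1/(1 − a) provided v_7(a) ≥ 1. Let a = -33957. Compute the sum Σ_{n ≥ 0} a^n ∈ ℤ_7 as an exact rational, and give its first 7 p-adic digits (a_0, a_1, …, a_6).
Σ a^n = 1/(1 − a) = 1/33958;  first 7 digits = (1, 0, 0, 6, 6, 4, 0)

v_7(a) = 3 ≥ 1, so the series converges in ℤ_7 to 1/(1 − a) = 1/(1 − (-33957)) = 1/33958. Expand this rational in ℤ_7: compute digits iteratively via d_i = x_i mod 7, x_{i+1} = (x_i − d_i)/7. The first 7 digits are (1, 0, 0, 6, 6, 4, 0).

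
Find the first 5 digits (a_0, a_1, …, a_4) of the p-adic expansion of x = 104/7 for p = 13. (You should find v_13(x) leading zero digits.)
(a_0, …, a_4) = (0, 3, 11, 1, 11)

v_13(104/7) = 1, so a_0 = ... = a_0 = 0. Factor out: x = 13^1 · u with u = 8/7 a unit in ℤ_13. Expand u iteratively via a_{v+i} = u_i mod 13, u_{i+1} = (u_i − a_{v+i})/13:
  u_0 = 8/7;  a_1 = 3;  u_1 = (u_0 − 3)/13 = -1/7
  u_1 = -1/7;  a_2 = 11;  u_2 = (u_1 − 11)/13 = -6/7
  u_2 = -6/7;  a_3 = 1;  u_3 = (u_2 − 1)/13 = -1/7
  u_3 = -1/7;  a_4 = 11;  u_4 = (u_3 − 11)/13 = -6/7
Digits: (0, 3, 11, 1, 11).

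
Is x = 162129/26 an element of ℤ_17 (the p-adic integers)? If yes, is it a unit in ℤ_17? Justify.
x ∈ ℤ_17 but not a unit; v_17(x) = 3 > 0

ℤ_17 = {x ∈ ℚ_17 : v_17(x) ≥ 0} and ℤ_17^× = {x ∈ ℤ_17 : v_17(x) = 0}. Here v_17(162129/26) = v_17(num) − v_17(den) = 3; compare against these criteria.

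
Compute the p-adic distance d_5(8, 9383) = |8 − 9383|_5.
d_5(8, 9383) = 1/3125

Step 1 — x − y = 8 − 9383 = -9375. Step 2 — v_5(-9375) = 5 (factor: -9375 = −(5^5 · 3); the sign does not affect v_p). Step 3 — |x − y|_5 = 5^{-5} = 1/3125.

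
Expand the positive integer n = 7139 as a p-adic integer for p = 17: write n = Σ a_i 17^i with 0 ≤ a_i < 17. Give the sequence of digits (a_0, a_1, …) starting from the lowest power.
(a_0, a_1, …) = (16, 11, 7, 1)

Repeated division by 17 gives the digits low-to-high: 7139 = 16 + 11·17^1 + 7·17^2 + 1·17^3. Digit sequence: (16, 11, 7, 1).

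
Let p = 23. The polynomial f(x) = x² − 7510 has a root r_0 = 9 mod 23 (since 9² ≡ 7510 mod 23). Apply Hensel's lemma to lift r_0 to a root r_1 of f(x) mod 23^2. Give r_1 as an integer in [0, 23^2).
r_1 = 216 (mod 529)

Hensel's recurrence: r_{i+1} = r_i − f(r_i)·(f′(r_i))^{-1} mod 23^{i+2}, with f′(x) = 2x. Iterate:
  r_0 = 9 (mod 23)
  r_1 = 216 (mod 529)
Final: r_1 = 216, and one checks f(r_1) ≡ 0 mod 23^2.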